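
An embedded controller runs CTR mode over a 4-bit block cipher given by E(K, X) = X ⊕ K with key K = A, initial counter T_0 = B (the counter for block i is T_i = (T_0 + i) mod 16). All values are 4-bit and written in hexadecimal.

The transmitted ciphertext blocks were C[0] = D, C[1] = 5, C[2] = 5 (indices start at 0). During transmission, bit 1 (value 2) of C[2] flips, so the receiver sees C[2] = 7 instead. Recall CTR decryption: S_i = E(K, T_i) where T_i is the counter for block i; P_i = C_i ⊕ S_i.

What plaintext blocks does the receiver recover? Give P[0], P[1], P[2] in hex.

Only C[2] changed, to 7. In CTR, a change in C_i flips the same bit in P_i only; the keystream is unaffected. Decrypting the received ciphertext:
P[0]: T = B, S = E(K, T) = 1; D ⊕ 1 = C.
P[1]: T = C, S = E(K, T) = 6; 5 ⊕ 6 = 3.
P[2]: T = D, S = E(K, T) = 7; 7 ⊕ 7 = 0.
Blocks that differ from the original plaintext: P[2].

P[0] = C, P[1] = 3, P[2] = 0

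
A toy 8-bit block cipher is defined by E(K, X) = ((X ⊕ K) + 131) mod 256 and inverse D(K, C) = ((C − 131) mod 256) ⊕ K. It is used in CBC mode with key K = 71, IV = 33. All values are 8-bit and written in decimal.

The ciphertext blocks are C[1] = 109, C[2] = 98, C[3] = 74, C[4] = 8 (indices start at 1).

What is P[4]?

P[4] = 136

CBC decryption: P_i = D(K, C_i) ⊕ C_{i−1}, with C_{0} = IV.
P[4]: D(K, 8) = 194; 194 ⊕ 74 = 136.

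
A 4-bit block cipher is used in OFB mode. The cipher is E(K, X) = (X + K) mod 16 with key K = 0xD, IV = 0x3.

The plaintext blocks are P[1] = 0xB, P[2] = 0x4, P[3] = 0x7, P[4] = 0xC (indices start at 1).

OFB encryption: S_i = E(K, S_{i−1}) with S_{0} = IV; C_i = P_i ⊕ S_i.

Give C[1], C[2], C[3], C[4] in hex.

C[1] = 0xB, C[2] = 0x9, C[3] = 0xD, C[4] = 0xB

C[1]: S = E(K, 0x3) = 0x0; 0xB ⊕ 0x0 = 0xB.
C[2]: S = E(K, 0x0) = 0xD; 0x4 ⊕ 0xD = 0x9.
C[3]: S = E(K, 0xD) = 0xA; 0x7 ⊕ 0xA = 0xD.
C[4]: S = E(K, 0xA) = 0x7; 0xC ⊕ 0x7 = 0xB.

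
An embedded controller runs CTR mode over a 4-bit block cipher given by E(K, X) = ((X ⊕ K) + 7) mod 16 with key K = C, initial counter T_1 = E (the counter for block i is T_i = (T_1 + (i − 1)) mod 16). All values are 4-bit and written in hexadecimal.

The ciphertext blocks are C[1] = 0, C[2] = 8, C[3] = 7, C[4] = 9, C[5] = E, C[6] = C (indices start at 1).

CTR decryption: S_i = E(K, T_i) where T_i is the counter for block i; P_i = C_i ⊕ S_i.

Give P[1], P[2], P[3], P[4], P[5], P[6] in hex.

P[1] = 9, P[2] = 2, P[3] = 4, P[4] = D, P[5] = B, P[6] = A

P[1]: T = E, S = E(K, T) = 9; 0 ⊕ 9 = 9.
P[2]: T = F, S = E(K, T) = A; 8 ⊕ A = 2.
P[3]: T = 0, S = E(K, T) = 3; 7 ⊕ 3 = 4.
P[4]: T = 1, S = E(K, T) = 4; 9 ⊕ 4 = D.
P[5]: T = 2, S = E(K, T) = 5; E ⊕ 5 = B.
P[6]: T = 3, S = E(K, T) = 6; C ⊕ 6 = A.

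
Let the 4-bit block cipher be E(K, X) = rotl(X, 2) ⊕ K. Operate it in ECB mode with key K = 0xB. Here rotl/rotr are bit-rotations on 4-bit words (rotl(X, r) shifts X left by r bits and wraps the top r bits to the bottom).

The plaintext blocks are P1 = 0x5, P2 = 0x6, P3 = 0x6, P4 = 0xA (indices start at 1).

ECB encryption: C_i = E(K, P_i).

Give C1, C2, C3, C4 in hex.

C1 = 0xE, C2 = 0x2, C3 = 0x2, C4 = 0x1

C1: E(K, 0x5) = 0xE.
C2: E(K, 0x6) = 0x2.
C3: E(K, 0x6) = 0x2.
C4: E(K, 0xA) = 0x1.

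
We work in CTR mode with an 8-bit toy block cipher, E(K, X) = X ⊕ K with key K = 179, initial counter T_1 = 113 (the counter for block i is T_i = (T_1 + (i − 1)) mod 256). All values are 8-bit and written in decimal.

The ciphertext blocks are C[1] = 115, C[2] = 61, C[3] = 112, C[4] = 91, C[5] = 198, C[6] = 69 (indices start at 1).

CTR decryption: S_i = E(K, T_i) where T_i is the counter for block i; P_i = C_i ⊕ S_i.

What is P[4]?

P[4]: T = 116, S = E(K, T) = 199; 91 ⊕ 199 = 156.

P[4] = 156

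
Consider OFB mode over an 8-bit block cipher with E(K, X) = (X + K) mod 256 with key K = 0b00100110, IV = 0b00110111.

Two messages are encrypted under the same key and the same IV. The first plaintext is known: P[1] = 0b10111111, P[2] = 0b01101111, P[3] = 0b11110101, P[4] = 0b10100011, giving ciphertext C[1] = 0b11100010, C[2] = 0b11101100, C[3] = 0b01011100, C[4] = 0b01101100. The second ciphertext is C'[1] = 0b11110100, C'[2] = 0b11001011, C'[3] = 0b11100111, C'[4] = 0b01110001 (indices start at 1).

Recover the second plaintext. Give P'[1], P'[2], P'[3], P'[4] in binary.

P'[1] = 0b10101001, P'[2] = 0b01001000, P'[3] = 0b01001110, P'[4] = 0b10111110

In OFB with a reused IV, both messages share the same keystream S_i, so C_i ⊕ C'_i = P_i ⊕ P'_i and thus P'_i = P_i ⊕ C_i ⊕ C'_i.
P'[1]: 0b10111111 ⊕ 0b11100010 ⊕ 0b11110100 = 0b10101001.
P'[2]: 0b01101111 ⊕ 0b11101100 ⊕ 0b11001011 = 0b01001000.
P'[3]: 0b11110101 ⊕ 0b01011100 ⊕ 0b11100111 = 0b01001110.
P'[4]: 0b10100011 ⊕ 0b01101100 ⊕ 0b01110001 = 0b10111110.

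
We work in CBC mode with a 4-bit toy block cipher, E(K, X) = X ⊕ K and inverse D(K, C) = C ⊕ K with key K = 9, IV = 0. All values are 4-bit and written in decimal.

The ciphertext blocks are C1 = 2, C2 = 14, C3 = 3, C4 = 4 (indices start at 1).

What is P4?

CBC decryption: P_i = D(K, C_i) ⊕ C_{i−1}, with C_{0} = IV.
P4: D(K, 4) = 13; 13 ⊕ 3 = 14.

P4 = 14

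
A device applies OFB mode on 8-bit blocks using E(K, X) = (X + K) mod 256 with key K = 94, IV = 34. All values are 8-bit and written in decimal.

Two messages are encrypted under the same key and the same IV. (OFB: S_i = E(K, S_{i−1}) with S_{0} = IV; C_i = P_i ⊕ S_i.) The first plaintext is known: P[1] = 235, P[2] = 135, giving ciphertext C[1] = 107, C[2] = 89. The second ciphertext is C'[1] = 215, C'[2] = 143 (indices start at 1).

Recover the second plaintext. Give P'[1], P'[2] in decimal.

P'[1] = 87, P'[2] = 81

In OFB with a reused IV, both messages share the same keystream S_i, so C_i ⊕ C'_i = P_i ⊕ P'_i and thus P'_i = P_i ⊕ C_i ⊕ C'_i.
P'[1]: 235 ⊕ 107 ⊕ 215 = 87.
P'[2]: 135 ⊕ 89 ⊕ 143 = 81.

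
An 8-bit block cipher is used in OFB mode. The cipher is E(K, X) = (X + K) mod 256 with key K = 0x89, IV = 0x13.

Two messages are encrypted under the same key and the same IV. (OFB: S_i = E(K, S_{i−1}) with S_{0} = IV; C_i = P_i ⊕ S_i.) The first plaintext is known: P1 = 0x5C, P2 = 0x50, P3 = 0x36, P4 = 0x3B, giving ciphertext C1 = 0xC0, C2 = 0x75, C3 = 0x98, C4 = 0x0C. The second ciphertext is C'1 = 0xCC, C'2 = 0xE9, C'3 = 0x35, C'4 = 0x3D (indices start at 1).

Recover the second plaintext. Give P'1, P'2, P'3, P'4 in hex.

P'1 = 0x50, P'2 = 0xCC, P'3 = 0x9B, P'4 = 0x0A

In OFB with a reused IV, both messages share the same keystream S_i, so C_i ⊕ C'_i = P_i ⊕ P'_i and thus P'_i = P_i ⊕ C_i ⊕ C'_i.
P'1: 0x5C ⊕ 0xC0 ⊕ 0xCC = 0x50.
P'2: 0x50 ⊕ 0x75 ⊕ 0xE9 = 0xCC.
P'3: 0x36 ⊕ 0x98 ⊕ 0x35 = 0x9B.
P'4: 0x3B ⊕ 0x0C ⊕ 0x3D = 0x0A.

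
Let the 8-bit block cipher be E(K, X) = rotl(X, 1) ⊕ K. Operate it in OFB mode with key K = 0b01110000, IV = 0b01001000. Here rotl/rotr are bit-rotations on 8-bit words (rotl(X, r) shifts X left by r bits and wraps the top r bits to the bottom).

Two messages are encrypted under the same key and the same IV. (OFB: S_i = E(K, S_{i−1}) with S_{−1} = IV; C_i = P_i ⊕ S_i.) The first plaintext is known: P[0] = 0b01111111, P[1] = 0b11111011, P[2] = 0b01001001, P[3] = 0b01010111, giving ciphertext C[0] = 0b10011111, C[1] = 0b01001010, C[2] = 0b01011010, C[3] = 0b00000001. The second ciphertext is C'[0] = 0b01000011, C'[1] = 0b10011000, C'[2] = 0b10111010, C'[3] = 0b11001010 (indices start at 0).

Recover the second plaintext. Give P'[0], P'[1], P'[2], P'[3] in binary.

In OFB with a reused IV, both messages share the same keystream S_i, so C_i ⊕ C'_i = P_i ⊕ P'_i and thus P'_i = P_i ⊕ C_i ⊕ C'_i.
P'[0]: 0b01111111 ⊕ 0b10011111 ⊕ 0b01000011 = 0b10100011.
P'[1]: 0b11111011 ⊕ 0b01001010 ⊕ 0b10011000 = 0b00101001.
P'[2]: 0b01001001 ⊕ 0b01011010 ⊕ 0b10111010 = 0b10101001.
P'[3]: 0b01010111 ⊕ 0b00000001 ⊕ 0b11001010 = 0b10011100.

P'[0] = 0b10100011, P'[1] = 0b00101001, P'[2] = 0b10101001, P'[3] = 0b10011100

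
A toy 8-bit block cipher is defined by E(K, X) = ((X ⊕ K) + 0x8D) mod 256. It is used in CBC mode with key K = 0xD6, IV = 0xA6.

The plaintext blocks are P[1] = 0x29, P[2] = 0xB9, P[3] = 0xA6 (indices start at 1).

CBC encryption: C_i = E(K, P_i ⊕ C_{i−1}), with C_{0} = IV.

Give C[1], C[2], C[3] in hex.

C[1]: P[1] ⊕ 0xA6 = 0x8F; E(K, 0x8F) = 0xE6.
C[2]: P[2] ⊕ 0xE6 = 0x5F; E(K, 0x5F) = 0x16.
C[3]: P[3] ⊕ 0x16 = 0xB0; E(K, 0xB0) = 0xF3.

C[1] = 0xE6, C[2] = 0x16, C[3] = 0xF3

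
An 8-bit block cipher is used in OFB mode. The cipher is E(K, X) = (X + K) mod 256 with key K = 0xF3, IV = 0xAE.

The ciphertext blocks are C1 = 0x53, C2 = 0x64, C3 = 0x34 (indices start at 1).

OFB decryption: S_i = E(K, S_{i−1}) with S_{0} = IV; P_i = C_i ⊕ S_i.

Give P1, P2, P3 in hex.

P1: S = E(K, 0xAE) = 0xA1; 0x53 ⊕ 0xA1 = 0xF2.
P2: S = E(K, 0xA1) = 0x94; 0x64 ⊕ 0x94 = 0xF0.
P3: S = E(K, 0x94) = 0x87; 0x34 ⊕ 0x87 = 0xB3.

P1 = 0xF2, P2 = 0xF0, P3 = 0xB3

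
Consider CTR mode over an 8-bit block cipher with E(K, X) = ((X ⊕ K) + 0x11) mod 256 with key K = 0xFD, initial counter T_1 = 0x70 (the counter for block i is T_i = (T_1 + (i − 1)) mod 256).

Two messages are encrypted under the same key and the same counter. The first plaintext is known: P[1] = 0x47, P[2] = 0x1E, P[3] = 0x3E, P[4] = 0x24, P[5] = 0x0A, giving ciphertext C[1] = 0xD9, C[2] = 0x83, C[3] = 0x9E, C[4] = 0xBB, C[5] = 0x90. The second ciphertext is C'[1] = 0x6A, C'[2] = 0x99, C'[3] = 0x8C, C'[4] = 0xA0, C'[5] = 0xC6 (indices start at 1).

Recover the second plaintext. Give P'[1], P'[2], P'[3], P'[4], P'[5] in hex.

In CTR with a reused counter, both messages share the same keystream S_i, so C_i ⊕ C'_i = P_i ⊕ P'_i and thus P'_i = P_i ⊕ C_i ⊕ C'_i.
P'[1]: 0x47 ⊕ 0xD9 ⊕ 0x6A = 0xF4.
P'[2]: 0x1E ⊕ 0x83 ⊕ 0x99 = 0x04.
P'[3]: 0x3E ⊕ 0x9E ⊕ 0x8C = 0x2C.
P'[4]: 0x24 ⊕ 0xBB ⊕ 0xA0 = 0x3F.
P'[5]: 0x0A ⊕ 0x90 ⊕ 0xC6 = 0x5C.

P'[1] = 0xF4, P'[2] = 0x04, P'[3] = 0x2C, P'[4] = 0x3F, P'[5] = 0x5C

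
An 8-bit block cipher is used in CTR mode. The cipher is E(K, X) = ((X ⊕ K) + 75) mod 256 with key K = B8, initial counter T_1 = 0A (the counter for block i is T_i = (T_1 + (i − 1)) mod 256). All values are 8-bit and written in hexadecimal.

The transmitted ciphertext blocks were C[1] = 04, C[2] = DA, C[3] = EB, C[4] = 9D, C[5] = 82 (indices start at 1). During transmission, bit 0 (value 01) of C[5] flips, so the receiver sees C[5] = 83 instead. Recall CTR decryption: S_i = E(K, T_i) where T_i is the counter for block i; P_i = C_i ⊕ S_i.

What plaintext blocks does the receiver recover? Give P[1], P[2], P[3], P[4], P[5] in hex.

Only C[5] changed, to 83. In CTR, a change in C_i flips the same bit in P_i only; the keystream is unaffected. Decrypting the received ciphertext:
P[1]: T = 0A, S = E(K, T) = 27; 04 ⊕ 27 = 23.
P[2]: T = 0B, S = E(K, T) = 28; DA ⊕ 28 = F2.
P[3]: T = 0C, S = E(K, T) = 29; EB ⊕ 29 = C2.
P[4]: T = 0D, S = E(K, T) = 2A; 9D ⊕ 2A = B7.
P[5]: T = 0E, S = E(K, T) = 2B; 83 ⊕ 2B = A8.
Blocks that differ from the original plaintext: P[5].

P[1] = 23, P[2] = F2, P[3] = C2, P[4] = B7, P[5] = A8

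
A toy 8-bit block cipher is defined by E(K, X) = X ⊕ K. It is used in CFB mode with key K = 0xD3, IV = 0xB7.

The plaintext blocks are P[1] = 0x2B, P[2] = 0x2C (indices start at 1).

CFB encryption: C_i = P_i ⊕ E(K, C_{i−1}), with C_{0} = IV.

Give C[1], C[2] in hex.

C[1] = 0x4F, C[2] = 0xB0

C[1]: E(K, 0xB7) = 0x64; 0x2B ⊕ 0x64 = 0x4F.
C[2]: E(K, 0x4F) = 0x9C; 0x2C ⊕ 0x9C = 0xB0.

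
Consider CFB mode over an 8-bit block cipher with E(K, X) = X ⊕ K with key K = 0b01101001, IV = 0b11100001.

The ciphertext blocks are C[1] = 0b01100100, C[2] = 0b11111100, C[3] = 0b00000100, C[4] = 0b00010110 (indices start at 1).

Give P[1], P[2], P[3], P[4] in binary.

CFB decryption: P_i = C_i ⊕ E(K, C_{i−1}), with C_{0} = IV.
P[1]: E(K, 0b11100001) = 0b10001000; 0b01100100 ⊕ 0b10001000 = 0b11101100.
P[2]: E(K, 0b01100100) = 0b00001101; 0b11111100 ⊕ 0b00001101 = 0b11110001.
P[3]: E(K, 0b11111100) = 0b10010101; 0b00000100 ⊕ 0b10010101 = 0b10010001.
P[4]: E(K, 0b00000100) = 0b01101101; 0b00010110 ⊕ 0b01101101 = 0b01111011.

P[1] = 0b11101100, P[2] = 0b11110001, P[3] = 0b10010001, P[4] = 0b01111011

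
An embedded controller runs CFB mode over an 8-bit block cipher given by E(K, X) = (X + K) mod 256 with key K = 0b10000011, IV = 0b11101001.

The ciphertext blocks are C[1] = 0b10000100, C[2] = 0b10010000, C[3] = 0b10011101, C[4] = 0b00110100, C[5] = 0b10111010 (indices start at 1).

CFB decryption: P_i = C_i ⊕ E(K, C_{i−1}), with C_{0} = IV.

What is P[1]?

P[1]: E(K, 0b11101001) = 0b01101100; 0b10000100 ⊕ 0b01101100 = 0b11101000.

P[1] = 0b11101000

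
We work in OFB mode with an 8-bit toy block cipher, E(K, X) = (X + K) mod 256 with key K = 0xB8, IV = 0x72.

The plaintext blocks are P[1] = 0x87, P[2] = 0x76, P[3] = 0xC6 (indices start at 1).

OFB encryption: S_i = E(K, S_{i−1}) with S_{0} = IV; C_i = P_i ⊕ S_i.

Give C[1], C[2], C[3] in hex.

C[1] = 0xAD, C[2] = 0x94, C[3] = 0x5C

C[1]: S = E(K, 0x72) = 0x2A; 0x87 ⊕ 0x2A = 0xAD.
C[2]: S = E(K, 0x2A) = 0xE2; 0x76 ⊕ 0xE2 = 0x94.
C[3]: S = E(K, 0xE2) = 0x9A; 0xC6 ⊕ 0x9A = 0x5C.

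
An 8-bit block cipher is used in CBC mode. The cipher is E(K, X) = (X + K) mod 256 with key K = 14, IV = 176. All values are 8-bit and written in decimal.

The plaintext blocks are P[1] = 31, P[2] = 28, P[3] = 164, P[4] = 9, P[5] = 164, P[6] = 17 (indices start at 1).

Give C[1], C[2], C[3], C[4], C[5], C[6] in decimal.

CBC encryption: C_i = E(K, P_i ⊕ C_{i−1}), with C_{0} = IV.
C[1]: P[1] ⊕ 176 = 175; E(K, 175) = 189.
C[2]: P[2] ⊕ 189 = 161; E(K, 161) = 175.
C[3]: P[3] ⊕ 175 = 11; E(K, 11) = 25.
C[4]: P[4] ⊕ 25 = 16; E(K, 16) = 30.
C[5]: P[5] ⊕ 30 = 186; E(K, 186) = 200.
C[6]: P[6] ⊕ 200 = 217; E(K, 217) = 231.

C[1] = 189, C[2] = 175, C[3] = 25, C[4] = 30, C[5] = 200, C[6] = 231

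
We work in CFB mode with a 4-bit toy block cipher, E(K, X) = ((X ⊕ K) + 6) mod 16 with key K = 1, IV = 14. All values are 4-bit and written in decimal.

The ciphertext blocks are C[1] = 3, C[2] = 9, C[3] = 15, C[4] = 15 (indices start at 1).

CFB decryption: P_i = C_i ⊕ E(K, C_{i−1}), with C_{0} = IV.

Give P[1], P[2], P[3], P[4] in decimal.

P[1] = 6, P[2] = 1, P[3] = 1, P[4] = 11

P[1]: E(K, 14) = 5; 3 ⊕ 5 = 6.
P[2]: E(K, 3) = 8; 9 ⊕ 8 = 1.
P[3]: E(K, 9) = 14; 15 ⊕ 14 = 1.
P[4]: E(K, 15) = 4; 15 ⊕ 4 = 11.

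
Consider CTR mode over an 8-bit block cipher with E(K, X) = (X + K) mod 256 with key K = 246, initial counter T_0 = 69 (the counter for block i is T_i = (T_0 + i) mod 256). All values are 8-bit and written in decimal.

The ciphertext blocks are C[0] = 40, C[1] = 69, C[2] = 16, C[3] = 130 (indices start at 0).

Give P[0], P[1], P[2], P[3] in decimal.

P[0] = 19, P[1] = 121, P[2] = 45, P[3] = 188

CTR decryption: S_i = E(K, T_i) where T_i is the counter for block i; P_i = C_i ⊕ S_i.
P[0]: T = 69, S = E(K, T) = 59; 40 ⊕ 59 = 19.
P[1]: T = 70, S = E(K, T) = 60; 69 ⊕ 60 = 121.
P[2]: T = 71, S = E(K, T) = 61; 16 ⊕ 61 = 45.
P[3]: T = 72, S = E(K, T) = 62; 130 ⊕ 62 = 188.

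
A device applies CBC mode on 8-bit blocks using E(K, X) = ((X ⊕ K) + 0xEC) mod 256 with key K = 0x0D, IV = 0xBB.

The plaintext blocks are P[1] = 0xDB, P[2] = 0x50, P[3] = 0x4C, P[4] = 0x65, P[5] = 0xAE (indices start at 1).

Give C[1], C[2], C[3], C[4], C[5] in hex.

C[1] = 0x59, C[2] = 0xF0, C[3] = 0x9D, C[4] = 0xE1, C[5] = 0x2E

CBC encryption: C_i = E(K, P_i ⊕ C_{i−1}), with C_{0} = IV.
C[1]: P[1] ⊕ 0xBB = 0x60; E(K, 0x60) = 0x59.
C[2]: P[2] ⊕ 0x59 = 0x09; E(K, 0x09) = 0xF0.
C[3]: P[3] ⊕ 0xF0 = 0xBC; E(K, 0xBC) = 0x9D.
C[4]: P[4] ⊕ 0x9D = 0xF8; E(K, 0xF8) = 0xE1.
C[5]: P[5] ⊕ 0xE1 = 0x4F; E(K, 0x4F) = 0x2E.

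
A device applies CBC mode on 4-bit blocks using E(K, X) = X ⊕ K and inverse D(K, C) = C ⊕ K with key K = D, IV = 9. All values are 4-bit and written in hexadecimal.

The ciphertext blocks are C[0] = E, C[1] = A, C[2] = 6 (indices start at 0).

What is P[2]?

P[2] = 1

CBC decryption: P_i = D(K, C_i) ⊕ C_{i−1}, with C_{−1} = IV.
P[2]: D(K, 6) = B; B ⊕ A = 1.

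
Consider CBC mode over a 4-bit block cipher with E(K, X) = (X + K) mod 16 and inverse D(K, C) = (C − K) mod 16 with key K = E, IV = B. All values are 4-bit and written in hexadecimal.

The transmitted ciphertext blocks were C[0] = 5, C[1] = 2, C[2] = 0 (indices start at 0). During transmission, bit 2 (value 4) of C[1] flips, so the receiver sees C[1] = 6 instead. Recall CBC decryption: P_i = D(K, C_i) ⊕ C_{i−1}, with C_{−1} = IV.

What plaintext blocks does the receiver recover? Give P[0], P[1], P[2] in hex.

Only C[1] changed, to 6. In CBC, a change in C_i garbles P_i and flips the same bit in P_{i+1}. Decrypting the received ciphertext:
P[0]: D(K, 5) = 7; 7 ⊕ B = C.
P[1]: D(K, 6) = 8; 8 ⊕ 5 = D.
P[2]: D(K, 0) = 2; 2 ⊕ 6 = 4.
Blocks that differ from the original plaintext: P[1], P[2].

P[0] = C, P[1] = D, P[2] = 4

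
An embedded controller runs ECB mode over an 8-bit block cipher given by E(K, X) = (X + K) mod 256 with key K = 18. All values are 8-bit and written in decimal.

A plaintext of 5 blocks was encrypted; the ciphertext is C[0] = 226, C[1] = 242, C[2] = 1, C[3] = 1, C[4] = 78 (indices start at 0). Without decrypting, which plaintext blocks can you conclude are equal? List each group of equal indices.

ECB encrypts each block independently with the same key, so equal ciphertext blocks imply equal plaintext blocks.
C[2] = C[3] = 1, so P[2] = P[3].

P[2] = P[3]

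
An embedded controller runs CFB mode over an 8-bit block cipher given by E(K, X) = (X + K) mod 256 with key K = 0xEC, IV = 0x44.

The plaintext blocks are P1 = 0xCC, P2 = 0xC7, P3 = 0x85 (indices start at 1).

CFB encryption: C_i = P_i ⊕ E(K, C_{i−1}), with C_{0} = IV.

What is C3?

C3 = 0x9E

C1: E(K, 0x44) = 0x30; 0xCC ⊕ 0x30 = 0xFC.
C2: E(K, 0xFC) = 0xE8; 0xC7 ⊕ 0xE8 = 0x2F.
C3: E(K, 0x2F) = 0x1B; 0x85 ⊕ 0x1B = 0x9E.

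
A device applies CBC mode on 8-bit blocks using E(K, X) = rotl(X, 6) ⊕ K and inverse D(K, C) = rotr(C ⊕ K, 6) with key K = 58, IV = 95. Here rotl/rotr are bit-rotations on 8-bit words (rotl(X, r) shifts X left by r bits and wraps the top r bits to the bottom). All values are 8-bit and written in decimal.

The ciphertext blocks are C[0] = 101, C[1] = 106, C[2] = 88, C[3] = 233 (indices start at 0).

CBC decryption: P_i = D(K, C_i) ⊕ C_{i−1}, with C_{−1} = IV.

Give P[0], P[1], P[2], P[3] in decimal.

P[0]: D(K, 101) = 125; 125 ⊕ 95 = 34.
P[1]: D(K, 106) = 65; 65 ⊕ 101 = 36.
P[2]: D(K, 88) = 137; 137 ⊕ 106 = 227.
P[3]: D(K, 233) = 79; 79 ⊕ 88 = 23.

P[0] = 34, P[1] = 36, P[2] = 227, P[3] = 23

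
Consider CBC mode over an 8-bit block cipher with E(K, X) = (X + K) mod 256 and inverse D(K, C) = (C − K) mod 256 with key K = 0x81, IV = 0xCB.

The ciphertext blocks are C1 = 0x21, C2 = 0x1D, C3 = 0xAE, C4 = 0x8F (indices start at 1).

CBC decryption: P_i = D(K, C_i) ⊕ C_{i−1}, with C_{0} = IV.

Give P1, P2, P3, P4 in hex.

P1 = 0x6B, P2 = 0xBD, P3 = 0x30, P4 = 0xA0

P1: D(K, 0x21) = 0xA0; 0xA0 ⊕ 0xCB = 0x6B.
P2: D(K, 0x1D) = 0x9C; 0x9C ⊕ 0x21 = 0xBD.
P3: D(K, 0xAE) = 0x2D; 0x2D ⊕ 0x1D = 0x30.
P4: D(K, 0x8F) = 0x0E; 0x0E ⊕ 0xAE = 0xA0.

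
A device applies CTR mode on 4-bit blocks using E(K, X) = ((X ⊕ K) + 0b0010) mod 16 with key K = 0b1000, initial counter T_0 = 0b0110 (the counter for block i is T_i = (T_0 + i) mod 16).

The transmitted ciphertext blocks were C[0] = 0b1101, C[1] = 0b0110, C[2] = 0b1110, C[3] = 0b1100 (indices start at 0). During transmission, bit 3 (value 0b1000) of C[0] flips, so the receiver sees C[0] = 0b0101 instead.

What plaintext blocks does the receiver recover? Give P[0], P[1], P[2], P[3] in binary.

P[0] = 0b0101, P[1] = 0b0111, P[2] = 0b1100, P[3] = 0b1111

CTR decryption: S_i = E(K, T_i) where T_i is the counter for block i; P_i = C_i ⊕ S_i.
Only C[0] changed, to 0b0101. In CTR, a change in C_i flips the same bit in P_i only; the keystream is unaffected. Decrypting the received ciphertext:
P[0]: T = 0b0110, S = E(K, T) = 0b0000; 0b0101 ⊕ 0b0000 = 0b0101.
P[1]: T = 0b0111, S = E(K, T) = 0b0001; 0b0110 ⊕ 0b0001 = 0b0111.
P[2]: T = 0b1000, S = E(K, T) = 0b0010; 0b1110 ⊕ 0b0010 = 0b1100.
P[3]: T = 0b1001, S = E(K, T) = 0b0011; 0b1100 ⊕ 0b0011 = 0b1111.
Blocks that differ from the original plaintext: P[0].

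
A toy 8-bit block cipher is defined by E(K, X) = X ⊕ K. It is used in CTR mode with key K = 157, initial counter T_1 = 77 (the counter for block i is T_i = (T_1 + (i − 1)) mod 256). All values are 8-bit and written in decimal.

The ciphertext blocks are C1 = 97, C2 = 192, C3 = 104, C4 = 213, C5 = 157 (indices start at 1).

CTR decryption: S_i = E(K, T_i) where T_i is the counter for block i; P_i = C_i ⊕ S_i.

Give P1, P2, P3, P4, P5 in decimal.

P1: T = 77, S = E(K, T) = 208; 97 ⊕ 208 = 177.
P2: T = 78, S = E(K, T) = 211; 192 ⊕ 211 = 19.
P3: T = 79, S = E(K, T) = 210; 104 ⊕ 210 = 186.
P4: T = 80, S = E(K, T) = 205; 213 ⊕ 205 = 24.
P5: T = 81, S = E(K, T) = 204; 157 ⊕ 204 = 81.

P1 = 177, P2 = 19, P3 = 186, P4 = 24, P5 = 81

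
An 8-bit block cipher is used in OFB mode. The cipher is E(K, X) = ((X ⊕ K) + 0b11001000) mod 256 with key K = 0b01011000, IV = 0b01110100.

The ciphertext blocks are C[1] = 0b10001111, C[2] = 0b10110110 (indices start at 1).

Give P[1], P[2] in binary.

P[1] = 0b01111011, P[2] = 0b11000010

OFB decryption: S_i = E(K, S_{i−1}) with S_{0} = IV; P_i = C_i ⊕ S_i.
P[1]: S = E(K, 0b01110100) = 0b11110100; 0b10001111 ⊕ 0b11110100 = 0b01111011.
P[2]: S = E(K, 0b11110100) = 0b01110100; 0b10110110 ⊕ 0b01110100 = 0b11000010.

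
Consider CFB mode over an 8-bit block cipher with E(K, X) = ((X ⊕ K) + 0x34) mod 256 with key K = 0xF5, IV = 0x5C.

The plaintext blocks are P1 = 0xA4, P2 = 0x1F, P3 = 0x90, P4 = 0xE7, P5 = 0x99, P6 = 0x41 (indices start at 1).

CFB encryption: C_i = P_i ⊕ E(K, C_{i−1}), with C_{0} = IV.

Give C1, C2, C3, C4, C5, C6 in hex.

C1 = 0x79, C2 = 0xDF, C3 = 0xCE, C4 = 0x88, C5 = 0x28, C6 = 0x50

C1: E(K, 0x5C) = 0xDD; 0xA4 ⊕ 0xDD = 0x79.
C2: E(K, 0x79) = 0xC0; 0x1F ⊕ 0xC0 = 0xDF.
C3: E(K, 0xDF) = 0x5E; 0x90 ⊕ 0x5E = 0xCE.
C4: E(K, 0xCE) = 0x6F; 0xE7 ⊕ 0x6F = 0x88.
C5: E(K, 0x88) = 0xB1; 0x99 ⊕ 0xB1 = 0x28.
C6: E(K, 0x28) = 0x11; 0x41 ⊕ 0x11 = 0x50.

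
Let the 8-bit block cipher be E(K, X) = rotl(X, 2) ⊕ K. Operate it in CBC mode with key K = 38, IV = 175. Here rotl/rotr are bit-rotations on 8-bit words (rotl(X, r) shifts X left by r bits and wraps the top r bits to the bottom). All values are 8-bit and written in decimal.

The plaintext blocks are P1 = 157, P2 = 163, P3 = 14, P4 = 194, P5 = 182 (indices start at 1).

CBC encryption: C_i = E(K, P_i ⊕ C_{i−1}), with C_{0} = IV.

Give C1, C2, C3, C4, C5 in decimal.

C1 = 238, C2 = 19, C3 = 82, C4 = 100, C5 = 109

C1: P1 ⊕ 175 = 50; E(K, 50) = 238.
C2: P2 ⊕ 238 = 77; E(K, 77) = 19.
C3: P3 ⊕ 19 = 29; E(K, 29) = 82.
C4: P4 ⊕ 82 = 144; E(K, 144) = 100.
C5: P5 ⊕ 100 = 210; E(K, 210) = 109.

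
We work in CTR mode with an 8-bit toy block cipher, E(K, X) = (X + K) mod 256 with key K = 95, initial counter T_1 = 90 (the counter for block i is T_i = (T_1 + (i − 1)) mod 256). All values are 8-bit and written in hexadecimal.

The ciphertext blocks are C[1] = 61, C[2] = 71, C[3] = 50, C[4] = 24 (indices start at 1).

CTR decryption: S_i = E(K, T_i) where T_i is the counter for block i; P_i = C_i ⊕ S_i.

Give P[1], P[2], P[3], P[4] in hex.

P[1]: T = 90, S = E(K, T) = 25; 61 ⊕ 25 = 44.
P[2]: T = 91, S = E(K, T) = 26; 71 ⊕ 26 = 57.
P[3]: T = 92, S = E(K, T) = 27; 50 ⊕ 27 = 77.
P[4]: T = 93, S = E(K, T) = 28; 24 ⊕ 28 = 0C.

P[1] = 44, P[2] = 57, P[3] = 77, P[4] = 0C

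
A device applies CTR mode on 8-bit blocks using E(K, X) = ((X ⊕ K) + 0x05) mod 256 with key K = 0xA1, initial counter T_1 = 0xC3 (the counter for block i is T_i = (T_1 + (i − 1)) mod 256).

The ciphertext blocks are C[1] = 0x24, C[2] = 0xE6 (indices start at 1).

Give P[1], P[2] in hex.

P[1] = 0x43, P[2] = 0x8C

CTR decryption: S_i = E(K, T_i) where T_i is the counter for block i; P_i = C_i ⊕ S_i.
P[1]: T = 0xC3, S = E(K, T) = 0x67; 0x24 ⊕ 0x67 = 0x43.
P[2]: T = 0xC4, S = E(K, T) = 0x6A; 0xE6 ⊕ 0x6A = 0x8C.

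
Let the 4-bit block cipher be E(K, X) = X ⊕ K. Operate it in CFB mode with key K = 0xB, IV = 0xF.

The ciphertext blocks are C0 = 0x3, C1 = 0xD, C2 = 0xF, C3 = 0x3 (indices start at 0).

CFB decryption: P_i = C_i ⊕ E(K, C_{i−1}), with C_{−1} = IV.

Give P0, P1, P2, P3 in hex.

P0 = 0x7, P1 = 0x5, P2 = 0x9, P3 = 0x7

P0: E(K, 0xF) = 0x4; 0x3 ⊕ 0x4 = 0x7.
P1: E(K, 0x3) = 0x8; 0xD ⊕ 0x8 = 0x5.
P2: E(K, 0xD) = 0x6; 0xF ⊕ 0x6 = 0x9.
P3: E(K, 0xF) = 0x4; 0x3 ⊕ 0x4 = 0x7.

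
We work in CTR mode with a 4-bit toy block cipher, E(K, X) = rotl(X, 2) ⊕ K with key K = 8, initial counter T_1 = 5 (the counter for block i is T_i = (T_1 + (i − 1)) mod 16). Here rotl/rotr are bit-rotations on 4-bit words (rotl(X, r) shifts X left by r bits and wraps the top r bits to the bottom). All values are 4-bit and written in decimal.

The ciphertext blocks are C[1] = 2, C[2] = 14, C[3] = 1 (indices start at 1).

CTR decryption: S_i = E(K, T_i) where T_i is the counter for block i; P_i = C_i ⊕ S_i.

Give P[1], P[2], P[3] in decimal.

P[1]: T = 5, S = E(K, T) = 13; 2 ⊕ 13 = 15.
P[2]: T = 6, S = E(K, T) = 1; 14 ⊕ 1 = 15.
P[3]: T = 7, S = E(K, T) = 5; 1 ⊕ 5 = 4.

P[1] = 15, P[2] = 15, P[3] = 4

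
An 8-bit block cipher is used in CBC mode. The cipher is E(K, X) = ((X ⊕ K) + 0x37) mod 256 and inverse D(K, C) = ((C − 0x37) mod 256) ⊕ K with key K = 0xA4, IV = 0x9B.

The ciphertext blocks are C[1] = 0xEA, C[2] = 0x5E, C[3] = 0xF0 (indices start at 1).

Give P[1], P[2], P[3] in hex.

CBC decryption: P_i = D(K, C_i) ⊕ C_{i−1}, with C_{0} = IV.
P[1]: D(K, 0xEA) = 0x17; 0x17 ⊕ 0x9B = 0x8C.
P[2]: D(K, 0x5E) = 0x83; 0x83 ⊕ 0xEA = 0x69.
P[3]: D(K, 0xF0) = 0x1D; 0x1D ⊕ 0x5E = 0x43.

P[1] = 0x8C, P[2] = 0x69, P[3] = 0x43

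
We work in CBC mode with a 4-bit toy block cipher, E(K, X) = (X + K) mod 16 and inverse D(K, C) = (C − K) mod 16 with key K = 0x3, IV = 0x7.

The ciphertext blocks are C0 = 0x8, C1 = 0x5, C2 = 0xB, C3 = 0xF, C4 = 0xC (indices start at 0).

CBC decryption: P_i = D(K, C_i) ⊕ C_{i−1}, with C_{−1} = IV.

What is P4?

P4: D(K, 0xC) = 0x9; 0x9 ⊕ 0xF = 0x6.

P4 = 0x6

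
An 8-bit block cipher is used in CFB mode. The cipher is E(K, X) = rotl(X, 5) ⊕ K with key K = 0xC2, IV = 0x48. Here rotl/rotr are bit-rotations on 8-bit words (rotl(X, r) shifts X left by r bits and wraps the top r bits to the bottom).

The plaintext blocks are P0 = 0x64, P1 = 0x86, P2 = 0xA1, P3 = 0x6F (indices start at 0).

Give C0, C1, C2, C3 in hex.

CFB encryption: C_i = P_i ⊕ E(K, C_{i−1}), with C_{−1} = IV.
C0: E(K, 0x48) = 0xCB; 0x64 ⊕ 0xCB = 0xAF.
C1: E(K, 0xAF) = 0x37; 0x86 ⊕ 0x37 = 0xB1.
C2: E(K, 0xB1) = 0xF4; 0xA1 ⊕ 0xF4 = 0x55.
C3: E(K, 0x55) = 0x68; 0x6F ⊕ 0x68 = 0x07.

C0 = 0xAF, C1 = 0xB1, C2 = 0x55, C3 = 0x07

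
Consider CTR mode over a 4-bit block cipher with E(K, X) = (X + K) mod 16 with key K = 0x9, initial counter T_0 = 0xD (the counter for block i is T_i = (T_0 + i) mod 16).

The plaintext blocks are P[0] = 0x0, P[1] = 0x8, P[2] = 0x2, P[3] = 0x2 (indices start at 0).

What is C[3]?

C[3] = 0xB

CTR encryption: S_i = E(K, T_i) where T_i is the counter for block i; C_i = P_i ⊕ S_i.
C[0]: T = 0xD, S = E(K, T) = 0x6; 0x0 ⊕ 0x6 = 0x6.
C[1]: T = 0xE, S = E(K, T) = 0x7; 0x8 ⊕ 0x7 = 0xF.
C[2]: T = 0xF, S = E(K, T) = 0x8; 0x2 ⊕ 0x8 = 0xA.
C[3]: T = 0x0, S = E(K, T) = 0x9; 0x2 ⊕ 0x9 = 0xB.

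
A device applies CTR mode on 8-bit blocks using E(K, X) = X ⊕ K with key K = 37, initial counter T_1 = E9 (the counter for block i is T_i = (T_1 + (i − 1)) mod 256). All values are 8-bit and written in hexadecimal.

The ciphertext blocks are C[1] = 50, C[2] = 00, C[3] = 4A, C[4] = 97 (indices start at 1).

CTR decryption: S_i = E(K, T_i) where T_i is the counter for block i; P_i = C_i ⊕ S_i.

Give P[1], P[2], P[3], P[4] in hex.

P[1] = 8E, P[2] = DD, P[3] = 96, P[4] = 4C

P[1]: T = E9, S = E(K, T) = DE; 50 ⊕ DE = 8E.
P[2]: T = EA, S = E(K, T) = DD; 00 ⊕ DD = DD.
P[3]: T = EB, S = E(K, T) = DC; 4A ⊕ DC = 96.
P[4]: T = EC, S = E(K, T) = DB; 97 ⊕ DB = 4C.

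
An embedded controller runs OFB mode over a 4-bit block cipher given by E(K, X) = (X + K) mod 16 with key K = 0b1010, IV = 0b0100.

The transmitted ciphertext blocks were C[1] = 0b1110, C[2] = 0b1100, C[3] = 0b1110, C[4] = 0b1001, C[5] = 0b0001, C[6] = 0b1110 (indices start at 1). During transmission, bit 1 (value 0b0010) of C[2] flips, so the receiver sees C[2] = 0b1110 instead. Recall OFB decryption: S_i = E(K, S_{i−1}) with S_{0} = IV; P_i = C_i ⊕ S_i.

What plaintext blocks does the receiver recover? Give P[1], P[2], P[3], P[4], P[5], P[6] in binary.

Only C[2] changed, to 0b1110. In OFB, a change in C_i flips the same bit in P_i only; the keystream is unaffected. Decrypting the received ciphertext:
P[1]: S = E(K, 0b0100) = 0b1110; 0b1110 ⊕ 0b1110 = 0b0000.
P[2]: S = E(K, 0b1110) = 0b1000; 0b1110 ⊕ 0b1000 = 0b0110.
P[3]: S = E(K, 0b1000) = 0b0010; 0b1110 ⊕ 0b0010 = 0b1100.
P[4]: S = E(K, 0b0010) = 0b1100; 0b1001 ⊕ 0b1100 = 0b0101.
P[5]: S = E(K, 0b1100) = 0b0110; 0b0001 ⊕ 0b0110 = 0b0111.
P[6]: S = E(K, 0b0110) = 0b0000; 0b1110 ⊕ 0b0000 = 0b1110.
Blocks that differ from the original plaintext: P[2].

P[1] = 0b0000, P[2] = 0b0110, P[3] = 0b1100, P[4] = 0b0101, P[5] = 0b0111, P[6] = 0b1110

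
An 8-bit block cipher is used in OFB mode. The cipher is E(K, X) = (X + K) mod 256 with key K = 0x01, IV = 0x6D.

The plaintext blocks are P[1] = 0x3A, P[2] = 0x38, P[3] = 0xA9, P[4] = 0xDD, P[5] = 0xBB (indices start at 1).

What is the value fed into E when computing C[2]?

0x6E

OFB encryption: S_i = E(K, S_{i−1}) with S_{0} = IV; C_i = P_i ⊕ S_i.
C[1]: S = E(K, 0x6D) = 0x6E; 0x3A ⊕ 0x6E = 0x54.
C[2]: S = E(K, 0x6E) = 0x6F; 0x38 ⊕ 0x6F = 0x57.
So the input to E for block [2] is 0x6E.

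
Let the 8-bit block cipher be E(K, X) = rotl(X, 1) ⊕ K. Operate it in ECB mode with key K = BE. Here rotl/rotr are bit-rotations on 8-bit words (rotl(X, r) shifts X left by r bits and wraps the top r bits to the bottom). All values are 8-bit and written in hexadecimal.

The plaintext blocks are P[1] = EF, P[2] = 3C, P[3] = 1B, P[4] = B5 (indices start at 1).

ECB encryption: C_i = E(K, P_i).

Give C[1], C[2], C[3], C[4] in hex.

C[1]: E(K, EF) = 61.
C[2]: E(K, 3C) = C6.
C[3]: E(K, 1B) = 88.
C[4]: E(K, B5) = D5.

C[1] = 61, C[2] = C6, C[3] = 88, C[4] = D5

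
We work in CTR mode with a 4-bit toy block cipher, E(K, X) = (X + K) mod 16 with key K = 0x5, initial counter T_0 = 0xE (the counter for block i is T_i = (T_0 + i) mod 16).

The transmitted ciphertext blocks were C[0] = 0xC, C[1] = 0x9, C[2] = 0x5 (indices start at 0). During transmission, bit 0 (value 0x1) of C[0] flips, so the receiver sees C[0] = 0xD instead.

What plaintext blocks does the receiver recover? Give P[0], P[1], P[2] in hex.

P[0] = 0xE, P[1] = 0xD, P[2] = 0x0

CTR decryption: S_i = E(K, T_i) where T_i is the counter for block i; P_i = C_i ⊕ S_i.
Only C[0] changed, to 0xD. In CTR, a change in C_i flips the same bit in P_i only; the keystream is unaffected. Decrypting the received ciphertext:
P[0]: T = 0xE, S = E(K, T) = 0x3; 0xD ⊕ 0x3 = 0xE.
P[1]: T = 0xF, S = E(K, T) = 0x4; 0x9 ⊕ 0x4 = 0xD.
P[2]: T = 0x0, S = E(K, T) = 0x5; 0x5 ⊕ 0x5 = 0x0.
Blocks that differ from the original plaintext: P[0].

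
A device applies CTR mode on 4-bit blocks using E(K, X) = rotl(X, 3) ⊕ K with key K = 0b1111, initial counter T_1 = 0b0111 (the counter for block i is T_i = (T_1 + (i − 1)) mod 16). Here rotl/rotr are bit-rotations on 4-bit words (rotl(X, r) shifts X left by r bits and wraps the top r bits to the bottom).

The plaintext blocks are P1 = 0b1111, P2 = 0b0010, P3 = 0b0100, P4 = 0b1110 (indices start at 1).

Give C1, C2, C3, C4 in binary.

C1 = 0b1011, C2 = 0b1001, C3 = 0b0111, C4 = 0b0100

CTR encryption: S_i = E(K, T_i) where T_i is the counter for block i; C_i = P_i ⊕ S_i.
C1: T = 0b0111, S = E(K, T) = 0b0100; 0b1111 ⊕ 0b0100 = 0b1011.
C2: T = 0b1000, S = E(K, T) = 0b1011; 0b0010 ⊕ 0b1011 = 0b1001.
C3: T = 0b1001, S = E(K, T) = 0b0011; 0b0100 ⊕ 0b0011 = 0b0111.
C4: T = 0b1010, S = E(K, T) = 0b1010; 0b1110 ⊕ 0b1010 = 0b0100.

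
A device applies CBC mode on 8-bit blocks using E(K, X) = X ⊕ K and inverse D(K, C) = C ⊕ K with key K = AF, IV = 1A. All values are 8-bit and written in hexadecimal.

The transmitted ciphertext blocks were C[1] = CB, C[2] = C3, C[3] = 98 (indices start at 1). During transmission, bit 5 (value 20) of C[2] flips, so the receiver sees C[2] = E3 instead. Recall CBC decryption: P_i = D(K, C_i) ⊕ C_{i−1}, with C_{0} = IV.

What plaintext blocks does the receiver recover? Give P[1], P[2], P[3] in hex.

Only C[2] changed, to E3. In CBC, a change in C_i garbles P_i and flips the same bit in P_{i+1}. Decrypting the received ciphertext:
P[1]: D(K, CB) = 64; 64 ⊕ 1A = 7E.
P[2]: D(K, E3) = 4C; 4C ⊕ CB = 87.
P[3]: D(K, 98) = 37; 37 ⊕ E3 = D4.
Blocks that differ from the original plaintext: P[2], P[3].

P[1] = 7E, P[2] = 87, P[3] = D4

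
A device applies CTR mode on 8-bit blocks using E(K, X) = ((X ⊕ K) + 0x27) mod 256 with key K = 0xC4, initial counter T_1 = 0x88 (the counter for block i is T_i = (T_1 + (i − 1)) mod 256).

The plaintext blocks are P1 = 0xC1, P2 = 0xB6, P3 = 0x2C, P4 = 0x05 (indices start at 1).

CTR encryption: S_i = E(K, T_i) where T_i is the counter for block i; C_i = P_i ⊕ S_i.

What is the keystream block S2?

0x74

C1: T = 0x88, S = E(K, T) = 0x73; 0xC1 ⊕ 0x73 = 0xB2.
C2: T = 0x89, S = E(K, T) = 0x74; 0xB6 ⊕ 0x74 = 0xC2.
So S2 = 0x74.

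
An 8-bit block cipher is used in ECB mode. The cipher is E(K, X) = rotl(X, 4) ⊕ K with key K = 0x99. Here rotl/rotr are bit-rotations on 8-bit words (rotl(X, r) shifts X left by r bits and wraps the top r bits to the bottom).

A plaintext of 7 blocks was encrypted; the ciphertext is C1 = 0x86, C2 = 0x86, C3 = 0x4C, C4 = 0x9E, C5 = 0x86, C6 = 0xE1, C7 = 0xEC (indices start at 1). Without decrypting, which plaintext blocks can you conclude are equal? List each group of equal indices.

ECB encrypts each block independently with the same key, so equal ciphertext blocks imply equal plaintext blocks.
C1 = C2 = C5 = 0x86, so P1 = P2 = P5.

P1 = P2 = P5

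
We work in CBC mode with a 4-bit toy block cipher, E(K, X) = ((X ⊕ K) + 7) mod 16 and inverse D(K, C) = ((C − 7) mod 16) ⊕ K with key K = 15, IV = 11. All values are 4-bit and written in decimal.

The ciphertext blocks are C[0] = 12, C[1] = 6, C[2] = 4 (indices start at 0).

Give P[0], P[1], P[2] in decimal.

P[0] = 1, P[1] = 12, P[2] = 4

CBC decryption: P_i = D(K, C_i) ⊕ C_{i−1}, with C_{−1} = IV.
P[0]: D(K, 12) = 10; 10 ⊕ 11 = 1.
P[1]: D(K, 6) = 0; 0 ⊕ 12 = 12.
P[2]: D(K, 4) = 2; 2 ⊕ 6 = 4.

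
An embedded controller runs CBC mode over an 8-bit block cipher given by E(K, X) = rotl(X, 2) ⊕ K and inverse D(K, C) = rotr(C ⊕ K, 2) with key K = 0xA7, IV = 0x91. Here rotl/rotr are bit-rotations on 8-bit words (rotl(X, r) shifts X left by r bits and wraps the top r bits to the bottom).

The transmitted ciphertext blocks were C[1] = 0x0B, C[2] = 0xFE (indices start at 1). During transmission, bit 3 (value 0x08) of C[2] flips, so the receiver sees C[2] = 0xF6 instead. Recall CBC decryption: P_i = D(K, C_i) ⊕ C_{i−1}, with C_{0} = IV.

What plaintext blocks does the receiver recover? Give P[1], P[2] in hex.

P[1] = 0xBA, P[2] = 0x5F

Only C[2] changed, to 0xF6. In CBC, a change in C_i garbles P_i and flips the same bit in P_{i+1}. Decrypting the received ciphertext:
P[1]: D(K, 0x0B) = 0x2B; 0x2B ⊕ 0x91 = 0xBA.
P[2]: D(K, 0xF6) = 0x54; 0x54 ⊕ 0x0B = 0x5F.
Blocks that differ from the original plaintext: P[2].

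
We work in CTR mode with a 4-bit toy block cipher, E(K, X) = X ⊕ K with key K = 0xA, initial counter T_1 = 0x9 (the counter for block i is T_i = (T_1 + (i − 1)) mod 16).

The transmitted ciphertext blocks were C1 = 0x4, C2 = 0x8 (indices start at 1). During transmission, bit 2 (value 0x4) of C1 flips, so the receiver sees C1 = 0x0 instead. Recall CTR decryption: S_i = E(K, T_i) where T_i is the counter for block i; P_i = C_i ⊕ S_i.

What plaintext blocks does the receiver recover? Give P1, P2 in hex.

P1 = 0x3, P2 = 0x8

Only C1 changed, to 0x0. In CTR, a change in C_i flips the same bit in P_i only; the keystream is unaffected. Decrypting the received ciphertext:
P1: T = 0x9, S = E(K, T) = 0x3; 0x0 ⊕ 0x3 = 0x3.
P2: T = 0xA, S = E(K, T) = 0x0; 0x8 ⊕ 0x0 = 0x8.
Blocks that differ from the original plaintext: P1.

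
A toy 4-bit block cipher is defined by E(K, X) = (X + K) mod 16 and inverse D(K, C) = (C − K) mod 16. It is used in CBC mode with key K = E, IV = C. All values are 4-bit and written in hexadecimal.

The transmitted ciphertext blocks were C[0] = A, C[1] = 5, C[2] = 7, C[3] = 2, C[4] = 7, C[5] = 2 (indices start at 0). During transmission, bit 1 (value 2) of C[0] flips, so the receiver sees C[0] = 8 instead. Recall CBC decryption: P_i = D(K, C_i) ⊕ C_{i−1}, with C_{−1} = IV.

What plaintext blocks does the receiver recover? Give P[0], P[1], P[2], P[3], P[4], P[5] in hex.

P[0] = 6, P[1] = F, P[2] = C, P[3] = 3, P[4] = B, P[5] = 3

Only C[0] changed, to 8. In CBC, a change in C_i garbles P_i and flips the same bit in P_{i+1}. Decrypting the received ciphertext:
P[0]: D(K, 8) = A; A ⊕ C = 6.
P[1]: D(K, 5) = 7; 7 ⊕ 8 = F.
P[2]: D(K, 7) = 9; 9 ⊕ 5 = C.
P[3]: D(K, 2) = 4; 4 ⊕ 7 = 3.
P[4]: D(K, 7) = 9; 9 ⊕ 2 = B.
P[5]: D(K, 2) = 4; 4 ⊕ 7 = 3.
Blocks that differ from the original plaintext: P[0], P[1].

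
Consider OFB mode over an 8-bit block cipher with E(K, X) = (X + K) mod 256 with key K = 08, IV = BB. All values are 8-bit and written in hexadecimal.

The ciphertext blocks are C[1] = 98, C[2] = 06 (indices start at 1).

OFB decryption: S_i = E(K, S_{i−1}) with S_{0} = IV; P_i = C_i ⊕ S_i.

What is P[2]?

P[1]: S = E(K, BB) = C3; 98 ⊕ C3 = 5B.
P[2]: S = E(K, C3) = CB; 06 ⊕ CB = CD.

P[2] = CD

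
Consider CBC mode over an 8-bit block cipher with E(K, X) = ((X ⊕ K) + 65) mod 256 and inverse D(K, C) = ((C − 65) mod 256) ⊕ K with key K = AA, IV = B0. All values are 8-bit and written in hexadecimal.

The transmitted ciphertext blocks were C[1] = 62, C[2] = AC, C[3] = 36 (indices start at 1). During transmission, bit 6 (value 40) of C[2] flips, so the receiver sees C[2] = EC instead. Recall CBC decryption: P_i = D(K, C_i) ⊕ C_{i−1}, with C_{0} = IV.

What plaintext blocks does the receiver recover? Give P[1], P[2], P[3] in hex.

P[1] = E7, P[2] = 4F, P[3] = 97

Only C[2] changed, to EC. In CBC, a change in C_i garbles P_i and flips the same bit in P_{i+1}. Decrypting the received ciphertext:
P[1]: D(K, 62) = 57; 57 ⊕ B0 = E7.
P[2]: D(K, EC) = 2D; 2D ⊕ 62 = 4F.
P[3]: D(K, 36) = 7B; 7B ⊕ EC = 97.
Blocks that differ from the original plaintext: P[2], P[3].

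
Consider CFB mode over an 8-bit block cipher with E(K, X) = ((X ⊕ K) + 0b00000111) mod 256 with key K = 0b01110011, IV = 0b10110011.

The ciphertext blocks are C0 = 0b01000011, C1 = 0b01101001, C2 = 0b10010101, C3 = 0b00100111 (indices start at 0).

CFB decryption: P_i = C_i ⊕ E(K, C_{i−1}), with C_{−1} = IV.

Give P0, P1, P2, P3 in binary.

P0 = 0b10000100, P1 = 0b01011110, P2 = 0b10110100, P3 = 0b11001010

P0: E(K, 0b10110011) = 0b11000111; 0b01000011 ⊕ 0b11000111 = 0b10000100.
P1: E(K, 0b01000011) = 0b00110111; 0b01101001 ⊕ 0b00110111 = 0b01011110.
P2: E(K, 0b01101001) = 0b00100001; 0b10010101 ⊕ 0b00100001 = 0b10110100.
P3: E(K, 0b10010101) = 0b11101101; 0b00100111 ⊕ 0b11101101 = 0b11001010.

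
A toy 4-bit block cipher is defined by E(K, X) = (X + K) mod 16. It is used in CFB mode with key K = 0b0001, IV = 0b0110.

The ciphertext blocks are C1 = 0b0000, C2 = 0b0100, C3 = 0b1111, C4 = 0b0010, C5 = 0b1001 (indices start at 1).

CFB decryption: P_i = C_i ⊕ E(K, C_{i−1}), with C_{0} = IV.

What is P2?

P2: E(K, 0b0000) = 0b0001; 0b0100 ⊕ 0b0001 = 0b0101.

P2 = 0b0101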